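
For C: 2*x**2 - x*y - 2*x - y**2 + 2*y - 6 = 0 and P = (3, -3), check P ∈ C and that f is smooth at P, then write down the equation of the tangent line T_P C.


Tangent line at P: 13*x + 5*y - 24 = 0.

Step 1: f(3, -3) = 0, so P lies on C.
Step 2: partial derivatives
  f_x(x, y) = 4*x - y - 2, f_y(x, y) = -x - 2*y + 2.
  f_x(P) = 13, f_y(P) = 5 (gradient nonzero, so P is smooth).
Step 3: tangent line at P: 13·(x − 3) + 5·(y − -3) = 0.
Expanding: 13*x + 5*y - 24 = 0.


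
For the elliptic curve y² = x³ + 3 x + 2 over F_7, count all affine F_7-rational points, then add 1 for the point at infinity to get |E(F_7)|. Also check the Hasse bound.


Affine points = {(0, 3), (0, 4), (2, 3), (2, 4), (4, 1), (4, 6), (5, 3), (5, 4)}; affine count = 8; |E(F_7)| = 9.

Discriminant check: Δ ∝ 4a³ + 27b² = 4·3³ + 27·2² = 4·27 + 27·4 ≡ 6 (mod 7). Nonzero ⇒ E is nonsingular.
For each x ∈ F_7, compute rhs = x³ + 3·x + 2 mod 7, then count y ∈ F_7 with y² ≡ rhs.
  x = 0: rhs = 2, matching y values: 3, 4 (2 points).
  x = 1: rhs = 6, matching y values: none (0 points).
  x = 2: rhs = 2, matching y values: 3, 4 (2 points).
  x = 3: rhs = 3, matching y values: none (0 points).
  x = 4: rhs = 1, matching y values: 1, 6 (2 points).
  x = 5: rhs = 2, matching y values: 3, 4 (2 points).
  x = 6: rhs = 5, matching y values: none (0 points).
Total affine count: 8.
Full point count |E(F_7)| = 8 + 1 = 9.
Hasse bound: |9 − (7+1)| = |1| = 1 ≤ 2√7 ≈ 5.2915 ✓.


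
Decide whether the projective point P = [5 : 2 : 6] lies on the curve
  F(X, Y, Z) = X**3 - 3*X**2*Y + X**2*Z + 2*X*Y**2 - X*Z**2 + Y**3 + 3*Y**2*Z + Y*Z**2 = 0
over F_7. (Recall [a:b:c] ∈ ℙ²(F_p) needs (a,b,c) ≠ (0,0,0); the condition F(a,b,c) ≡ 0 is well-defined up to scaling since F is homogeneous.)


F(5,2,6) ≡ 4 (mod 7); P is NOT on the curve.

Evaluate F(5, 2, 6) term-by-term (mod 7).
  X**3 ↦ 1·125·1·1 = 125
  -3*X**2*Y ↦ -3·25·2·1 = -150
  X**2*Z ↦ 1·25·1·6 = 150
  2*X*Y**2 ↦ 2·5·4·1 = 40
  -X*Z**2 ↦ -1·5·1·36 = -180
  Y**3 ↦ 1·1·8·1 = 8
  3*Y**2*Z ↦ 3·1·4·6 = 72
  Y*Z**2 ↦ 1·1·2·36 = 72
Sum: F(5, 2, 6) = (125) + (-150) + (150) + (40) + (-180) + (8) + (72) + (72) = 137.
Reducing mod 7: 137 ≡ 4 (mod 7).
Since F(a, b, c) ≡ 4 ≠ 0 (mod 7), P does NOT lie on the curve.


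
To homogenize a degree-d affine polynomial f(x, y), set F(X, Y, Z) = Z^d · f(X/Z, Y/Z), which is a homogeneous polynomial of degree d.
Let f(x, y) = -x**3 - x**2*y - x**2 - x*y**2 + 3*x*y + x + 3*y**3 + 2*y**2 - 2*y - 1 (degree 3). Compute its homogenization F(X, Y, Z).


F(X, Y, Z) = -X**3 - X**2*Y - X**2*Z - X*Y**2 + 3*X*Y*Z + X*Z**2 + 3*Y**3 + 2*Y**2*Z - 2*Y*Z**2 - Z**3

deg(f) = 3.
Substitute x = X/Z, y = Y/Z into f, then multiply by Z^3.
  monomial -1·x^3·y^0 ↦ -1·X^3·Y^0·Z^0.
  monomial -1·x^2·y^1 ↦ -1·X^2·Y^1·Z^0.
  monomial -1·x^2·y^0 ↦ -1·X^2·Y^0·Z^1.
  monomial -1·x^1·y^2 ↦ -1·X^1·Y^2·Z^0.
  monomial 3·x^1·y^1 ↦ 3·X^1·Y^1·Z^1.
  monomial 1·x^1·y^0 ↦ 1·X^1·Y^0·Z^2.
  monomial 3·x^0·y^3 ↦ 3·X^0·Y^3·Z^0.
  monomial 2·x^0·y^2 ↦ 2·X^0·Y^2·Z^1.
  monomial -2·x^0·y^1 ↦ -2·X^0·Y^1·Z^2.
  monomial -1·x^0·y^0 ↦ -1·X^0·Y^0·Z^3.
Collecting: F(X, Y, Z) = -X**3 - X**2*Y - X**2*Z - X*Y**2 + 3*X*Y*Z + X*Z**2 + 3*Y**3 + 2*Y**2*Z - 2*Y*Z**2 - Z**3.


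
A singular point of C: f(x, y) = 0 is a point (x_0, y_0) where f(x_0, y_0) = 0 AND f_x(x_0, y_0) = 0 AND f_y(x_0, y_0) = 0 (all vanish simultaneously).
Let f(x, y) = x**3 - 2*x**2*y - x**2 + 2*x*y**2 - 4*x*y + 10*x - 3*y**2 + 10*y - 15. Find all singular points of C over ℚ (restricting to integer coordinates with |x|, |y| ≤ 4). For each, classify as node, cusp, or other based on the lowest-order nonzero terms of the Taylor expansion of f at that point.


Singular points: {(2, 3)}; classification: node.

Compute partial derivatives:
  f_x = 3*x**2 - 4*x*y - 2*x + 2*y**2 - 4*y + 10.
  f_y = -2*x**2 + 4*x*y - 4*x - 6*y + 10.
Scan x_0 ∈ {−4, ..., 4}. For each x_0, f_y(x_0, y) is a polynomial in y; find its integer roots y ∈ {−4, ..., 4}, then test f_x and f at those candidates.
  x = -4: f_y(-4, y) = -22*y - 6; no integer root y with |y| ≤ 4.
  x = -3: f_y(-3, y) = 4 - 18*y; no integer root y with |y| ≤ 4.
  x = -2: f_y(-2, y) = 10 - 14*y; no integer root y with |y| ≤ 4.
  x = -1: f_y(-1, y) = 12 - 10*y; no integer root y with |y| ≤ 4.
  x = 0: f_y(0, y) = 10 - 6*y; no integer root y with |y| ≤ 4.
  x = 1: f_y(1, y) = 4 - 2*y; vanishes at y ∈ {2}. (1, 2): f_x = 3 ≠ 0.
  x = 2: f_y(2, y) = 2*y - 6; vanishes at y ∈ {3}. (2, 3): f_x = 0, f = 0 — SINGULAR.
  x = 3: f_y(3, y) = 6*y - 20; no integer root y with |y| ≤ 4.
  x = 4: f_y(4, y) = 10*y - 38; no integer root y with |y| ≤ 4.
Only singular point on the grid: (2, 3).
Classify: substitute x = 2 + u, y = 3 + v and expand: f = u**3 - 2*u**2*v - u**2 + 2*u*v**2 + v**2.
No constant or linear terms (consistent with a singular point). Quadratic part: -u**2 + v**2. Cubic part: u**3 - 2*u**2*v + 2*u*v**2.
The quadratic part v**2 - u**2 = (v − u)(v + u) splits into two distinct linear factors, so there are two distinct tangent lines y − 3 = ±(x − 2) — this is a node (ordinary double point).
Classification: node.


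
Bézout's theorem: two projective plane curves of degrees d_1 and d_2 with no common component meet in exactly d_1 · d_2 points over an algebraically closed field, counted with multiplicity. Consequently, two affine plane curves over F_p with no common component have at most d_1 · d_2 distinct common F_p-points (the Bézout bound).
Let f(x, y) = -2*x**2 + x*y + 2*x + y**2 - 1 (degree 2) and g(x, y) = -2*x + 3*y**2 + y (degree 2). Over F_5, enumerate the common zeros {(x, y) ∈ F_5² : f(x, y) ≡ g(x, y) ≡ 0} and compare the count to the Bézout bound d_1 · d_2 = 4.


Common zeros: ∅; count = 0; Bézout bound = 4.

deg(f) = 2, deg(g) = 2, so Bézout bound = 4.
Scan x ∈ F_5. For each x, list the y ∈ F_5 with f(x, y) ≡ 0 and those with g(x, y) ≡ 0 (mod 5); the common zeros in that column are the intersection.
  x = 0: f ≡ 0 at y ∈ {1, 4}; g ≡ 0 at y ∈ {0, 3}; common: ∅.
  x = 1: f ≡ 0 at y ∈ {2}; g ≡ 0 at y ∈ {4}; common: ∅.
  x = 2: f ≡ 0 at y ∈ {0, 3}; g ≡ 0 at y ∈ {1, 2}; common: ∅.
  x = 3: f ≡ 0 at y ∈ {3, 4}; g ≡ 0 at y ∈ ∅; common: ∅.
  x = 4: f ≡ 0 at y ∈ {0, 1}; g ≡ 0 at y ∈ ∅; common: ∅.
Collecting: common zeros = ∅, so the count is 0.
Comparison with the Bézout bound: 0 ≤ 4 = deg(f)·deg(g), as expected for curves with no common component (the affine F_5-count falls short of the bound because intersections may lie at infinity, over extension fields, or carry multiplicity).


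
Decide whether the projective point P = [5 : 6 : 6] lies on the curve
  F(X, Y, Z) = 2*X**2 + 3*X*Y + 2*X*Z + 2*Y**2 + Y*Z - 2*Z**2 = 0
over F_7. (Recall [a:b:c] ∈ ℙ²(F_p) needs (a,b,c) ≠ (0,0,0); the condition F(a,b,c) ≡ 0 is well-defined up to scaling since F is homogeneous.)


F(5,6,6) ≡ 5 (mod 7); P is NOT on the curve.

Evaluate F(5, 6, 6) term-by-term (mod 7).
  2*X**2 ↦ 2·25·1·1 = 50
  3*X*Y ↦ 3·5·6·1 = 90
  2*X*Z ↦ 2·5·1·6 = 60
  2*Y**2 ↦ 2·1·36·1 = 72
  Y*Z ↦ 1·1·6·6 = 36
  -2*Z**2 ↦ -2·1·1·36 = -72
Sum: F(5, 6, 6) = (50) + (90) + (60) + (72) + (36) + (-72) = 236.
Reducing mod 7: 236 ≡ 5 (mod 7).
Since F(a, b, c) ≡ 5 ≠ 0 (mod 7), P does NOT lie on the curve.


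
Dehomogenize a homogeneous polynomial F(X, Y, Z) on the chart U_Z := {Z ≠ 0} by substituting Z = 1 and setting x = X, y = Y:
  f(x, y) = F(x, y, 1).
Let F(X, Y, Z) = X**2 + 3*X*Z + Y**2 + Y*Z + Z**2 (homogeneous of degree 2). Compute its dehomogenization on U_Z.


f(x, y) = x**2 + 3*x + y**2 + y + 1

On U_Z we set Z = 1. Each monomial c·X^i·Y^j·Z^k in F becomes c·x^i·y^j·1^k = c·x^i·y^j.
Substituting Z = 1: F(X, Y, 1) = x**2 + 3*x + y**2 + y + 1.
Note: deg(f) ≤ deg(F) = 2; strict inequality happens when F is divisible by Z (lost terms).


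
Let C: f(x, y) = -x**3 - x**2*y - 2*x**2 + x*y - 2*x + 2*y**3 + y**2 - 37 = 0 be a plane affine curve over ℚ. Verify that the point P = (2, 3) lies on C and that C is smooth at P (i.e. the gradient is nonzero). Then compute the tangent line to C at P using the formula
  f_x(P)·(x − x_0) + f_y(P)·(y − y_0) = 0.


Tangent line at P: -31*x + 58*y - 112 = 0.

Step 1: f(2, 3) = 0, so P lies on C.
Step 2: partial derivatives
  f_x(x, y) = -3*x**2 - 2*x*y - 4*x + y - 2, f_y(x, y) = -x**2 + x + 6*y**2 + 2*y.
  f_x(P) = -31, f_y(P) = 58 (gradient nonzero, so P is smooth).
Step 3: tangent line at P: -31·(x − 2) + 58·(y − 3) = 0.
Expanding: -31*x + 58*y - 112 = 0.


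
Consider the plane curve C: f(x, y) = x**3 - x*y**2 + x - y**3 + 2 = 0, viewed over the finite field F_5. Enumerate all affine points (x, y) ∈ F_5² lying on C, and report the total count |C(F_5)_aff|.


Affine F_5-points: {(0, 3), (3, 4), (4, 0), (4, 1)}; count = 4.

For each of the 25 pairs (x, y) ∈ F_5², evaluate f(x, y) mod 5. Record the zeros.
  x = 0: [0↦2, 1↦1, 2↦4, 3↦0, 4↦3]  zeros at y ∈ {3}
  x = 1: [0↦4, 1↦2, 2↦2, 3↦3, 4↦4]  zeros at y ∈ ∅
  x = 2: [0↦2, 1↦4, 2↦1, 3↦2, 4↦1]  zeros at y ∈ ∅
  x = 3: [0↦2, 1↦3, 2↦2, 3↦3, 4↦0]  zeros at y ∈ {4}
  x = 4: [0↦0, 1↦0, 2↦1, 3↦2, 4↦2]  zeros at y ∈ {0, 1}
Collecting zeros: affine points = {(0, 3), (3, 4), (4, 0), (4, 1)}.
Total count |C(F_5)_aff| = 4.


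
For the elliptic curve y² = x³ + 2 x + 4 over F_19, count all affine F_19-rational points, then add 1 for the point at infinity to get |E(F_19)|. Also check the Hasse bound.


Affine points = {(0, 2), (0, 17), (1, 8), (1, 11), (2, 4), (2, 15), (4, 0), (5, 5), (5, 14), (6, 2), (6, 17), (7, 0), (8, 0), (10, 6), (10, 13), (13, 2), (13, 17), (16, 3), (16, 16), (17, 7), (17, 12), (18, 1), (18, 18)}; affine count = 23; |E(F_19)| = 24.

Discriminant check: Δ ∝ 4a³ + 27b² = 4·2³ + 27·4² = 4·8 + 27·16 ≡ 8 (mod 19). Nonzero ⇒ E is nonsingular.
For each x ∈ F_19, compute rhs = x³ + 2·x + 4 mod 19, then count y ∈ F_19 with y² ≡ rhs.
  x = 0: rhs = 4, matching y values: 2, 17 (2 points).
  x = 1: rhs = 7, matching y values: 8, 11 (2 points).
  x = 2: rhs = 16, matching y values: 4, 15 (2 points).
  x = 3: rhs = 18, matching y values: none (0 points).
  x = 4: rhs = 0, matching y values: 0 (1 points).
  x = 5: rhs = 6, matching y values: 5, 14 (2 points).
  x = 6: rhs = 4, matching y values: 2, 17 (2 points).
  x = 7: rhs = 0, matching y values: 0 (1 points).
  x = 8: rhs = 0, matching y values: 0 (1 points).
  x = 9: rhs = 10, matching y values: none (0 points).
  x = 10: rhs = 17, matching y values: 6, 13 (2 points).
  x = 11: rhs = 8, matching y values: none (0 points).
  x = 12: rhs = 8, matching y values: none (0 points).
  x = 13: rhs = 4, matching y values: 2, 17 (2 points).
  x = 14: rhs = 2, matching y values: none (0 points).
  x = 15: rhs = 8, matching y values: none (0 points).
  x = 16: rhs = 9, matching y values: 3, 16 (2 points).
  x = 17: rhs = 11, matching y values: 7, 12 (2 points).
  x = 18: rhs = 1, matching y values: 1, 18 (2 points).
Total affine count: 23.
Full point count |E(F_19)| = 23 + 1 = 24.
Hasse bound: |24 − (19+1)| = |4| = 4 ≤ 2√19 ≈ 8.7178 ✓.


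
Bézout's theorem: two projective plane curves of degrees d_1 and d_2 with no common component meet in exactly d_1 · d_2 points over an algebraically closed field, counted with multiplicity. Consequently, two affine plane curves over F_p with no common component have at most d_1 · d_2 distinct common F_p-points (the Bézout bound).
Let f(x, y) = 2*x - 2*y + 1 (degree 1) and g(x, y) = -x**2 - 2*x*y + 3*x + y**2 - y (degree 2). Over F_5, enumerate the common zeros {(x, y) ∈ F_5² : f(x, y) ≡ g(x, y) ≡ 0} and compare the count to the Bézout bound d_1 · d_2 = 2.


Common zeros: ∅; count = 0; Bézout bound = 2.

deg(f) = 1, deg(g) = 2, so Bézout bound = 2.
Scan x ∈ F_5. For each x, list the y ∈ F_5 with f(x, y) ≡ 0 and those with g(x, y) ≡ 0 (mod 5); the common zeros in that column are the intersection.
  x = 0: f ≡ 0 at y ∈ {3}; g ≡ 0 at y ∈ {0, 1}; common: ∅.
  x = 1: f ≡ 0 at y ∈ {4}; g ≡ 0 at y ∈ {1, 2}; common: ∅.
  x = 2: f ≡ 0 at y ∈ {0}; g ≡ 0 at y ∈ ∅; common: ∅.
  x = 3: f ≡ 0 at y ∈ {1}; g ≡ 0 at y ∈ {0, 2}; common: ∅.
  x = 4: f ≡ 0 at y ∈ {2}; g ≡ 0 at y ∈ ∅; common: ∅.
Collecting: common zeros = ∅, so the count is 0.
Comparison with the Bézout bound: 0 ≤ 2 = deg(f)·deg(g), as expected for curves with no common component (the affine F_5-count falls short of the bound because intersections may lie at infinity, over extension fields, or carry multiplicity).


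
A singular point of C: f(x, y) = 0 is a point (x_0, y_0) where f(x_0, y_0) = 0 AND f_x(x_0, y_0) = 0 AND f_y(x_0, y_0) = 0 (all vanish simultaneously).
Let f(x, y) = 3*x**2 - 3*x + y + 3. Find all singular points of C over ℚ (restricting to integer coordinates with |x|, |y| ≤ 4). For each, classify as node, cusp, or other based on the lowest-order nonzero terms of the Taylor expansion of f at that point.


No singular points in the scanned grid; C is smooth there.

Compute partial derivatives:
  f_x = 6*x - 3.
  f_y = 1.
f_y = 1 is a nonzero constant, so f_y never vanishes: no point (x, y) can satisfy f = f_x = f_y = 0. In particular no (x, y) ∈ {−4, ..., 4}² is singular; the curve is smooth.


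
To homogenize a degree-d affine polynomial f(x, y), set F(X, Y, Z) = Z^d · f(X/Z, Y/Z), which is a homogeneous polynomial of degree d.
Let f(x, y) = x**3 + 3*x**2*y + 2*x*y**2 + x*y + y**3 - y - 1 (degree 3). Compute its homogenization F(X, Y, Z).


F(X, Y, Z) = X**3 + 3*X**2*Y + 2*X*Y**2 + X*Y*Z + Y**3 - Y*Z**2 - Z**3

deg(f) = 3.
Substitute x = X/Z, y = Y/Z into f, then multiply by Z^3.
  monomial 1·x^3·y^0 ↦ 1·X^3·Y^0·Z^0.
  monomial 3·x^2·y^1 ↦ 3·X^2·Y^1·Z^0.
  monomial 2·x^1·y^2 ↦ 2·X^1·Y^2·Z^0.
  monomial 1·x^1·y^1 ↦ 1·X^1·Y^1·Z^1.
  monomial 1·x^0·y^3 ↦ 1·X^0·Y^3·Z^0.
  monomial -1·x^0·y^1 ↦ -1·X^0·Y^1·Z^2.
  monomial -1·x^0·y^0 ↦ -1·X^0·Y^0·Z^3.
Collecting: F(X, Y, Z) = X**3 + 3*X**2*Y + 2*X*Y**2 + X*Y*Z + Y**3 - Y*Z**2 - Z**3.


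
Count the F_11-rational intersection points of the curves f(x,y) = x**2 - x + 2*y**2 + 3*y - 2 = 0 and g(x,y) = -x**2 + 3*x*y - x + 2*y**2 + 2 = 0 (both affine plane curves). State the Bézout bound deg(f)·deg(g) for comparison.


Common zeros: {(10, 4)}; count = 1; Bézout bound = 4.

deg(f) = 2, deg(g) = 2, so Bézout bound = 4.
Scan x ∈ F_11. For each x, list the y ∈ F_11 with f(x, y) ≡ 0 and those with g(x, y) ≡ 0 (mod 11); the common zeros in that column are the intersection.
  x = 0: f ≡ 0 at y ∈ {6, 9}; g ≡ 0 at y ∈ ∅; common: ∅.
  x = 1: f ≡ 0 at y ∈ {6, 9}; g ≡ 0 at y ∈ {0, 4}; common: ∅.
  x = 2: f ≡ 0 at y ∈ {0, 4}; g ≡ 0 at y ∈ ∅; common: ∅.
  x = 3: f ≡ 0 at y ∈ ∅; g ≡ 0 at y ∈ ∅; common: ∅.
  x = 4: f ≡ 0 at y ∈ ∅; g ≡ 0 at y ∈ ∅; common: ∅.
  x = 5: f ≡ 0 at y ∈ ∅; g ≡ 0 at y ∈ {1, 8}; common: ∅.
  x = 6: f ≡ 0 at y ∈ {1, 3}; g ≡ 0 at y ∈ ∅; common: ∅.
  x = 7: f ≡ 0 at y ∈ ∅; g ≡ 0 at y ∈ {8, 9}; common: ∅.
  x = 8: f ≡ 0 at y ∈ ∅; g ≡ 0 at y ∈ {1, 9}; common: ∅.
  x = 9: f ≡ 0 at y ∈ ∅; g ≡ 0 at y ∈ {0, 3}; common: ∅.
  x = 10: f ≡ 0 at y ∈ {0, 4}; g ≡ 0 at y ∈ {3, 4}; common: {4}.
Collecting: common zeros = {(10, 4)}, so the count is 1.
Comparison with the Bézout bound: 1 ≤ 4 = deg(f)·deg(g), as expected for curves with no common component (the affine F_11-count falls short of the bound because intersections may lie at infinity, over extension fields, or carry multiplicity).


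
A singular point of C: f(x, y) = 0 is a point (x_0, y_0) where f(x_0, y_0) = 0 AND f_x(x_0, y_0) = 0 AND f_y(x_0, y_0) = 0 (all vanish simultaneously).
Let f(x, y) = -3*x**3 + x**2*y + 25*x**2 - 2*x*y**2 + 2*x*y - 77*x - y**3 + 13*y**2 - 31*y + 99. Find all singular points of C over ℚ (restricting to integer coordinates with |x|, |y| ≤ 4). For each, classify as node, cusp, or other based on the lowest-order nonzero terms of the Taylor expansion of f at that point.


Singular points: {(3, 2)}; classification: cusp.

Compute partial derivatives:
  f_x = -9*x**2 + 2*x*y + 50*x - 2*y**2 + 2*y - 77.
  f_y = x**2 - 4*x*y + 2*x - 3*y**2 + 26*y - 31.
Scan x_0 ∈ {−4, ..., 4}. For each x_0, f_y(x_0, y) is a polynomial in y; find its integer roots y ∈ {−4, ..., 4}, then test f_x and f at those candidates.
  x = -4: f_y(-4, y) = -3*y**2 + 42*y - 23; no integer root y with |y| ≤ 4.
  x = -3: f_y(-3, y) = -3*y**2 + 38*y - 28; no integer root y with |y| ≤ 4.
  x = -2: f_y(-2, y) = -3*y**2 + 34*y - 31; vanishes at y ∈ {1}. (-2, 1): f_x = -217 ≠ 0.
  x = -1: f_y(-1, y) = -3*y**2 + 30*y - 32; no integer root y with |y| ≤ 4.
  x = 0: f_y(0, y) = -3*y**2 + 26*y - 31; no integer root y with |y| ≤ 4.
  x = 1: f_y(1, y) = -3*y**2 + 22*y - 28; no integer root y with |y| ≤ 4.
  x = 2: f_y(2, y) = -3*y**2 + 18*y - 23; no integer root y with |y| ≤ 4.
  x = 3: f_y(3, y) = -3*y**2 + 14*y - 16; vanishes at y ∈ {2}. (3, 2): f_x = 0, f = 0 — SINGULAR.
  x = 4: f_y(4, y) = -3*y**2 + 10*y - 7; vanishes at y ∈ {1}. (4, 1): f_x = -13 ≠ 0.
Only singular point on the grid: (3, 2).
Classify: substitute x = 3 + u, y = 2 + v and expand: f = -3*u**3 + u**2*v - 2*u*v**2 - v**3 + v**2.
No constant or linear terms (consistent with a singular point). Quadratic part: v**2. Cubic part: -3*u**3 + u**2*v - 2*u*v**2 - v**3.
The quadratic part v**2 is a perfect square, so there is a single (double) tangent line v = 0, i.e. y = 2. Restricting the cubic part to that line (v = 0) leaves -3*u**3 ≠ 0, so f is not divisible by v and the branch is v² ≈ 3*u**3 to lowest order — this is a cusp.
Classification: cusp.


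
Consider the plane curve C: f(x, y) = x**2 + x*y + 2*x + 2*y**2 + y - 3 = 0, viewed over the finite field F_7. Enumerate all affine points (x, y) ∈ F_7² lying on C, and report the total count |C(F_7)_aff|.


Affine F_7-points: {(0, 1), (0, 2), (1, 0), (1, 6), (2, 4), (2, 5), (3, 2), (3, 3), (4, 0), (4, 1), (5, 5), (5, 6), (6, 3), (6, 4)}; count = 14.

For each of the 49 pairs (x, y) ∈ F_7², evaluate f(x, y) mod 7. Record the zeros.
  x = 0: [0↦4, 1↦0, 2↦0, 3↦4, 4↦5, 5↦3, 6↦5]  zeros at y ∈ {1, 2}
  x = 1: [0↦0, 1↦4, 2↦5, 3↦3, 4↦5, 5↦4, 6↦0]  zeros at y ∈ {0, 6}
  x = 2: [0↦5, 1↦3, 2↦5, 3↦4, 4↦0, 5↦0, 6↦4]  zeros at y ∈ {4, 5}
  x = 3: [0↦5, 1↦4, 2↦0, 3↦0, 4↦4, 5↦5, 6↦3]  zeros at y ∈ {2, 3}
  x = 4: [0↦0, 1↦0, 2↦4, 3↦5, 4↦3, 5↦5, 6↦4]  zeros at y ∈ {0, 1}
  x = 5: [0↦4, 1↦5, 2↦3, 3↦5, 4↦4, 5↦0, 6↦0]  zeros at y ∈ {5, 6}
  x = 6: [0↦3, 1↦5, 2↦4, 3↦0, 4↦0, 5↦4, 6↦5]  zeros at y ∈ {3, 4}
Collecting zeros: affine points = {(0, 1), (0, 2), (1, 0), (1, 6), (2, 4), (2, 5), (3, 2), (3, 3), (4, 0), (4, 1), (5, 5), (5, 6), (6, 3), (6, 4)}.
Total count |C(F_7)_aff| = 14.


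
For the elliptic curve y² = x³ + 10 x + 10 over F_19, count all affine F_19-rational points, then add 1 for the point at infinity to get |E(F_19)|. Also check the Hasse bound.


Affine points = {(2, 0), (4, 0), (6, 1), (6, 18), (7, 9), (7, 10), (11, 8), (11, 11), (13, 0), (14, 5), (14, 14), (15, 1), (15, 18), (17, 1), (17, 18)}; affine count = 15; |E(F_19)| = 16.

Discriminant check: Δ ∝ 4a³ + 27b² = 4·10³ + 27·10² = 4·1000 + 27·100 ≡ 12 (mod 19). Nonzero ⇒ E is nonsingular.
For each x ∈ F_19, compute rhs = x³ + 10·x + 10 mod 19, then count y ∈ F_19 with y² ≡ rhs.
  x = 0: rhs = 10, matching y values: none (0 points).
  x = 1: rhs = 2, matching y values: none (0 points).
  x = 2: rhs = 0, matching y values: 0 (1 points).
  x = 3: rhs = 10, matching y values: none (0 points).
  x = 4: rhs = 0, matching y values: 0 (1 points).
  x = 5: rhs = 14, matching y values: none (0 points).
  x = 6: rhs = 1, matching y values: 1, 18 (2 points).
  x = 7: rhs = 5, matching y values: 9, 10 (2 points).
  x = 8: rhs = 13, matching y values: none (0 points).
  x = 9: rhs = 12, matching y values: none (0 points).
  x = 10: rhs = 8, matching y values: none (0 points).
  x = 11: rhs = 7, matching y values: 8, 11 (2 points).
  x = 12: rhs = 15, matching y values: none (0 points).
  x = 13: rhs = 0, matching y values: 0 (1 points).
  x = 14: rhs = 6, matching y values: 5, 14 (2 points).
  x = 15: rhs = 1, matching y values: 1, 18 (2 points).
  x = 16: rhs = 10, matching y values: none (0 points).
  x = 17: rhs = 1, matching y values: 1, 18 (2 points).
  x = 18: rhs = 18, matching y values: none (0 points).
Total affine count: 15.
Full point count |E(F_19)| = 15 + 1 = 16.
Hasse bound: |16 − (19+1)| = |-4| = 4 ≤ 2√19 ≈ 8.7178 ✓.


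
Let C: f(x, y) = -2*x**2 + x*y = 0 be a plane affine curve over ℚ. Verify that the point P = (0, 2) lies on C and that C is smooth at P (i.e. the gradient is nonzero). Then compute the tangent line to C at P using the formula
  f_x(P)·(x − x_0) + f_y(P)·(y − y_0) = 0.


Tangent line at P: 2*x = 0.

Step 1: f(0, 2) = 0, so P lies on C.
Step 2: partial derivatives
  f_x(x, y) = -4*x + y, f_y(x, y) = x.
  f_x(P) = 2, f_y(P) = 0 (gradient nonzero, so P is smooth).
Step 3: tangent line at P: 2·(x − 0) + 0·(y − 2) = 0.
Expanding: 2*x = 0.


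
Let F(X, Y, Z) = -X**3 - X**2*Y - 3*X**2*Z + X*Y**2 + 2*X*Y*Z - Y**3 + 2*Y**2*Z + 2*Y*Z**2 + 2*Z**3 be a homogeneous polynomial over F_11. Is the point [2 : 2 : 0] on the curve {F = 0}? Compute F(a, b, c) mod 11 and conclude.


F(2,2,0) ≡ 6 (mod 11); P is NOT on the curve.

Evaluate F(2, 2, 0) term-by-term (mod 11).
  -X**3 ↦ -1·8·1·1 = -8
  -X**2*Y ↦ -1·4·2·1 = -8
  -3*X**2*Z ↦ -3·4·1·0 = 0
  X*Y**2 ↦ 1·2·4·1 = 8
  2*X*Y*Z ↦ 2·2·2·0 = 0
  -Y**3 ↦ -1·1·8·1 = -8
  2*Y**2*Z ↦ 2·1·4·0 = 0
  2*Y*Z**2 ↦ 2·1·2·0 = 0
  2*Z**3 ↦ 2·1·1·0 = 0
Sum: F(2, 2, 0) = (-8) + (-8) + (0) + (8) + (0) + (-8) + (0) + (0) + (0) = -16.
Reducing mod 11: -16 ≡ 6 (mod 11).
Since F(a, b, c) ≡ 6 ≠ 0 (mod 11), P does NOT lie on the curve.


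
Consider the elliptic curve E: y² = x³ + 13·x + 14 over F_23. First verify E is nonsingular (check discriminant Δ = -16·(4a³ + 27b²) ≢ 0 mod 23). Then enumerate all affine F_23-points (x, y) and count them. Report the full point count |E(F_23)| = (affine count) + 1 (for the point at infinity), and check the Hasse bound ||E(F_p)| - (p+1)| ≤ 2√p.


Affine points = {(2, 5), (2, 18), (6, 3), (6, 20), (8, 3), (8, 20), (9, 3), (9, 20), (11, 4), (11, 19), (12, 9), (12, 14), (18, 10), (18, 13), (19, 6), (19, 17), (21, 7), (21, 16), (22, 0)}; affine count = 19; |E(F_23)| = 20.

Discriminant check: Δ ∝ 4a³ + 27b² = 4·13³ + 27·14² = 4·2197 + 27·196 ≡ 4 (mod 23). Nonzero ⇒ E is nonsingular.
For each x ∈ F_23, compute rhs = x³ + 13·x + 14 mod 23, then count y ∈ F_23 with y² ≡ rhs.
  x = 0: rhs = 14, matching y values: none (0 points).
  x = 1: rhs = 5, matching y values: none (0 points).
  x = 2: rhs = 2, matching y values: 5, 18 (2 points).
  x = 3: rhs = 11, matching y values: none (0 points).
  x = 4: rhs = 15, matching y values: none (0 points).
  x = 5: rhs = 20, matching y values: none (0 points).
  x = 6: rhs = 9, matching y values: 3, 20 (2 points).
  x = 7: rhs = 11, matching y values: none (0 points).
  x = 8: rhs = 9, matching y values: 3, 20 (2 points).
  x = 9: rhs = 9, matching y values: 3, 20 (2 points).
  x = 10: rhs = 17, matching y values: none (0 points).
  x = 11: rhs = 16, matching y values: 4, 19 (2 points).
  x = 12: rhs = 12, matching y values: 9, 14 (2 points).
  x = 13: rhs = 11, matching y values: none (0 points).
  x = 14: rhs = 19, matching y values: none (0 points).
  x = 15: rhs = 19, matching y values: none (0 points).
  x = 16: rhs = 17, matching y values: none (0 points).
  x = 17: rhs = 19, matching y values: none (0 points).
  x = 18: rhs = 8, matching y values: 10, 13 (2 points).
  x = 19: rhs = 13, matching y values: 6, 17 (2 points).
  x = 20: rhs = 17, matching y values: none (0 points).
  x = 21: rhs = 3, matching y values: 7, 16 (2 points).
  x = 22: rhs = 0, matching y values: 0 (1 points).
Total affine count: 19.
Full point count |E(F_23)| = 19 + 1 = 20.
Hasse bound: |20 − (23+1)| = |-4| = 4 ≤ 2√23 ≈ 9.5917 ✓.


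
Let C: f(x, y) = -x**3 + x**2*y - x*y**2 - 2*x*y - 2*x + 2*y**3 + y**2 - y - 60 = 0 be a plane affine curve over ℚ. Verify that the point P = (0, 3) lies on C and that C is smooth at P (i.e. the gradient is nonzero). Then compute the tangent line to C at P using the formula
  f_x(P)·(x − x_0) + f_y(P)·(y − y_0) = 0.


Tangent line at P: -17*x + 59*y - 177 = 0.

Step 1: f(0, 3) = 0, so P lies on C.
Step 2: partial derivatives
  f_x(x, y) = -3*x**2 + 2*x*y - y**2 - 2*y - 2, f_y(x, y) = x**2 - 2*x*y - 2*x + 6*y**2 + 2*y - 1.
  f_x(P) = -17, f_y(P) = 59 (gradient nonzero, so P is smooth).
Step 3: tangent line at P: -17·(x − 0) + 59·(y − 3) = 0.
Expanding: -17*x + 59*y - 177 = 0.


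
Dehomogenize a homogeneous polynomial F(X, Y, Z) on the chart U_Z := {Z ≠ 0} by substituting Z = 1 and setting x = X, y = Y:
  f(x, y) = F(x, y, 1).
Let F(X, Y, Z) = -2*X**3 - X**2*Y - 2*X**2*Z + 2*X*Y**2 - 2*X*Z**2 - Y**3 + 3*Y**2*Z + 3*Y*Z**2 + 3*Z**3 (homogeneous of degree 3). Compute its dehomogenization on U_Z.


f(x, y) = -2*x**3 - x**2*y - 2*x**2 + 2*x*y**2 - 2*x - y**3 + 3*y**2 + 3*y + 3

On U_Z we set Z = 1. Each monomial c·X^i·Y^j·Z^k in F becomes c·x^i·y^j·1^k = c·x^i·y^j.
Substituting Z = 1: F(X, Y, 1) = -2*x**3 - x**2*y - 2*x**2 + 2*x*y**2 - 2*x - y**3 + 3*y**2 + 3*y + 3.
Note: deg(f) ≤ deg(F) = 3; strict inequality happens when F is divisible by Z (lost terms).


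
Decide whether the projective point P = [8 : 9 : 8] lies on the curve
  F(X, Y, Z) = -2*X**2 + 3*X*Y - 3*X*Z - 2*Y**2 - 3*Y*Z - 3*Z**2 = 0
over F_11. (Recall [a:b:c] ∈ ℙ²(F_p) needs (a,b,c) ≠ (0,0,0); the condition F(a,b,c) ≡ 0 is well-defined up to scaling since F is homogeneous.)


F(8,9,8) ≡ 8 (mod 11); P is NOT on the curve.

Evaluate F(8, 9, 8) term-by-term (mod 11).
  -2*X**2 ↦ -2·64·1·1 = -128
  3*X*Y ↦ 3·8·9·1 = 216
  -3*X*Z ↦ -3·8·1·8 = -192
  -2*Y**2 ↦ -2·1·81·1 = -162
  -3*Y*Z ↦ -3·1·9·8 = -216
  -3*Z**2 ↦ -3·1·1·64 = -192
Sum: F(8, 9, 8) = (-128) + (216) + (-192) + (-162) + (-216) + (-192) = -674.
Reducing mod 11: -674 ≡ 8 (mod 11).
Since F(a, b, c) ≡ 8 ≠ 0 (mod 11), P does NOT lie on the curve.


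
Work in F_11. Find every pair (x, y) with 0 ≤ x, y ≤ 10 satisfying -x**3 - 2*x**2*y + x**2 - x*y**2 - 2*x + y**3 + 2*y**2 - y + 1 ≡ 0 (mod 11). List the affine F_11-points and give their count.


Affine F_11-points: {(4, 0), (4, 2), (5, 4), (7, 2), (7, 7), (8, 2), (8, 5), (8, 10)}; count = 8.

For each of the 121 pairs (x, y) ∈ F_11², evaluate f(x, y) mod 11. Record the zeros.
  x = 0: [0↦1, 1↦3, 2↦4, 3↦10, 4↦5, 5↦6, 6↦8, 7↦6, 8↦6, 9↦3, 10↦3]  zeros at y ∈ ∅
  x = 1: [0↦10, 1↦9, 2↦5, 3↦4, 4↦1, 5↦2, 6↦2, 7↦7, 8↦1, 9↦1, 10↦2]  zeros at y ∈ ∅
  x = 2: [0↦4, 1↦7, 2↦5, 3↦4, 4↦10, 5↦7, 6↦1, 7↦9, 8↦4, 9↦3, 10↦1]  zeros at y ∈ ∅
  x = 3: [0↦10, 1↦2, 2↦9, 3↦4, 4↦4, 5↦4, 6↦10, 7↦6, 8↦9, 9↦3, 10↦5]  zeros at y ∈ ∅
  x = 4: [0↦0, 1↦10, 2↦0, 3↦9, 4↦10, 5↦9, 6↦1, 7↦3, 8↦10, 9↦6, 10↦8]  zeros at y ∈ {0, 2}
  x = 5: [0↦1, 1↦3, 2↦5, 3↦2, 4↦0, 5↦5, 6↦1, 7↦5, 8↦1, 9↦6, 10↦4]  zeros at y ∈ {4}
  x = 6: [0↦7, 1↦8, 2↦7, 3↦10, 4↦1, 5↦8, 6↦4, 7↦6, 8↦9, 9↦8, 10↦9]  zeros at y ∈ ∅
  x = 7: [0↦1, 1↦8, 2↦0, 3↦5, 4↦7, 5↦1, 6↦4, 7↦0, 8↦6, 9↦6, 10↦6]  zeros at y ∈ {2, 7}
  x = 8: [0↦10, 1↦8, 2↦0, 3↦3, 4↦1, 5↦0, 6↦6, 7↦3, 8↦8, 9↦5, 10↦0]  zeros at y ∈ {2, 5, 10}
  x = 9: [0↦6, 1↦2, 2↦1, 3↦9, 4↦10, 5↦10, 6↦4, 7↦9, 8↦9, 9↦10, 10↦7]  zeros at y ∈ ∅
  x = 10: [0↦5, 1↦6, 2↦8, 3↦6, 4↦6, 5↦3, 6↦3, 7↦1, 8↦3, 9↦4, 10↦10]  zeros at y ∈ ∅
Collecting zeros: affine points = {(4, 0), (4, 2), (5, 4), (7, 2), (7, 7), (8, 2), (8, 5), (8, 10)}.
Total count |C(F_11)_aff| = 8.


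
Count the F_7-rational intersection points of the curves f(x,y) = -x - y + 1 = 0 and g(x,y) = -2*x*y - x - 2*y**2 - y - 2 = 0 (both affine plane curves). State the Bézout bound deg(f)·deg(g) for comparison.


Common zeros: {(6, 2)}; count = 1; Bézout bound = 2.

deg(f) = 1, deg(g) = 2, so Bézout bound = 2.
Scan x ∈ F_7. For each x, list the y ∈ F_7 with f(x, y) ≡ 0 and those with g(x, y) ≡ 0 (mod 7); the common zeros in that column are the intersection.
  x = 0: f ≡ 0 at y ∈ {1}; g ≡ 0 at y ∈ ∅; common: ∅.
  x = 1: f ≡ 0 at y ∈ {0}; g ≡ 0 at y ∈ ∅; common: ∅.
  x = 2: f ≡ 0 at y ∈ {6}; g ≡ 0 at y ∈ {4}; common: ∅.
  x = 3: f ≡ 0 at y ∈ {5}; g ≡ 0 at y ∈ {1, 6}; common: ∅.
  x = 4: f ≡ 0 at y ∈ {4}; g ≡ 0 at y ∈ ∅; common: ∅.
  x = 5: f ≡ 0 at y ∈ {3}; g ≡ 0 at y ∈ {0, 5}; common: ∅.
  x = 6: f ≡ 0 at y ∈ {2}; g ≡ 0 at y ∈ {2}; common: {2}.
Collecting: common zeros = {(6, 2)}, so the count is 1.
Comparison with the Bézout bound: 1 ≤ 2 = deg(f)·deg(g), as expected for curves with no common component (the affine F_7-count falls short of the bound because intersections may lie at infinity, over extension fields, or carry multiplicity).


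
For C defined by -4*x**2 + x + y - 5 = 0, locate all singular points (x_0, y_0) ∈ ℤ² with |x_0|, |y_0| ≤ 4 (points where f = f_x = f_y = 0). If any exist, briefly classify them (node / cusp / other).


No singular points in the scanned grid; C is smooth there.

Compute partial derivatives:
  f_x = 1 - 8*x.
  f_y = 1.
f_y = 1 is a nonzero constant, so f_y never vanishes: no point (x, y) can satisfy f = f_x = f_y = 0. In particular no (x, y) ∈ {−4, ..., 4}² is singular; the curve is smooth.


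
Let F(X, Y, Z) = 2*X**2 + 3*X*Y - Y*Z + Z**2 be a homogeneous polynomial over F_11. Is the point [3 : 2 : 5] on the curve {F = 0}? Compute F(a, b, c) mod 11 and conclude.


F(3,2,5) ≡ 7 (mod 11); P is NOT on the curve.

Evaluate F(3, 2, 5) term-by-term (mod 11).
  2*X**2 ↦ 2·9·1·1 = 18
  3*X*Y ↦ 3·3·2·1 = 18
  -Y*Z ↦ -1·1·2·5 = -10
  Z**2 ↦ 1·1·1·25 = 25
Sum: F(3, 2, 5) = (18) + (18) + (-10) + (25) = 51.
Reducing mod 11: 51 ≡ 7 (mod 11).
Since F(a, b, c) ≡ 7 ≠ 0 (mod 11), P does NOT lie on the curve.


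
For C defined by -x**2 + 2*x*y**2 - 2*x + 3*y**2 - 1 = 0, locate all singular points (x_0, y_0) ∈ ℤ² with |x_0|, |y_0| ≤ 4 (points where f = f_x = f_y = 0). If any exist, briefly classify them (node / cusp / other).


Singular points: {(-1, 0)}; classification: node.

Compute partial derivatives:
  f_x = -2*x + 2*y**2 - 2.
  f_y = 4*x*y + 6*y.
Scan x_0 ∈ {−4, ..., 4}. For each x_0, f_y(x_0, y) is a polynomial in y; find its integer roots y ∈ {−4, ..., 4}, then test f_x and f at those candidates.
  x = -4: f_y(-4, y) = -10*y; vanishes at y ∈ {0}. (-4, 0): f_x = 6 ≠ 0.
  x = -3: f_y(-3, y) = -6*y; vanishes at y ∈ {0}. (-3, 0): f_x = 4 ≠ 0.
  x = -2: f_y(-2, y) = -2*y; vanishes at y ∈ {0}. (-2, 0): f_x = 2 ≠ 0.
  x = -1: f_y(-1, y) = 2*y; vanishes at y ∈ {0}. (-1, 0): f_x = 0, f = 0 — SINGULAR.
  x = 0: f_y(0, y) = 6*y; vanishes at y ∈ {0}. (0, 0): f_x = -2 ≠ 0.
  x = 1: f_y(1, y) = 10*y; vanishes at y ∈ {0}. (1, 0): f_x = -4 ≠ 0.
  x = 2: f_y(2, y) = 14*y; vanishes at y ∈ {0}. (2, 0): f_x = -6 ≠ 0.
  x = 3: f_y(3, y) = 18*y; vanishes at y ∈ {0}. (3, 0): f_x = -8 ≠ 0.
  x = 4: f_y(4, y) = 22*y; vanishes at y ∈ {0}. (4, 0): f_x = -10 ≠ 0.
Only singular point on the grid: (-1, 0).
Classify: substitute x = -1 + u, y = 0 + v and expand: f = -u**2 + 2*u*v**2 + v**2.
No constant or linear terms (consistent with a singular point). Quadratic part: -u**2 + v**2. Cubic part: 2*u*v**2.
The quadratic part v**2 - u**2 = (v − u)(v + u) splits into two distinct linear factors, so there are two distinct tangent lines y − 0 = ±(x − -1) — this is a node (ordinary double point).
Classification: node.


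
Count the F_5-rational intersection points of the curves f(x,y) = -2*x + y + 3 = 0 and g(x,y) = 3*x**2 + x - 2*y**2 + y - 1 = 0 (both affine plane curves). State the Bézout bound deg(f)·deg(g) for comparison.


Common zeros: {(1, 4)}; count = 1; Bézout bound = 2.

deg(f) = 1, deg(g) = 2, so Bézout bound = 2.
Scan x ∈ F_5. For each x, list the y ∈ F_5 with f(x, y) ≡ 0 and those with g(x, y) ≡ 0 (mod 5); the common zeros in that column are the intersection.
  x = 0: f ≡ 0 at y ∈ {2}; g ≡ 0 at y ∈ ∅; common: ∅.
  x = 1: f ≡ 0 at y ∈ {4}; g ≡ 0 at y ∈ {4}; common: {4}.
  x = 2: f ≡ 0 at y ∈ {1}; g ≡ 0 at y ∈ {4}; common: ∅.
  x = 3: f ≡ 0 at y ∈ {3}; g ≡ 0 at y ∈ ∅; common: ∅.
  x = 4: f ≡ 0 at y ∈ {0}; g ≡ 0 at y ∈ {1, 2}; common: ∅.
Collecting: common zeros = {(1, 4)}, so the count is 1.
Comparison with the Bézout bound: 1 ≤ 2 = deg(f)·deg(g), as expected for curves with no common component (the affine F_5-count falls short of the bound because intersections may lie at infinity, over extension fields, or carry multiplicity).


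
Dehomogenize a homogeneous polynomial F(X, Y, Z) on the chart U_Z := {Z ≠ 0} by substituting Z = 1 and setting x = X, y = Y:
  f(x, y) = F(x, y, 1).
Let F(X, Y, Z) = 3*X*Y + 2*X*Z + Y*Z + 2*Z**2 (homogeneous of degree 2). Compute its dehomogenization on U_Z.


f(x, y) = 3*x*y + 2*x + y + 2

On U_Z we set Z = 1. Each monomial c·X^i·Y^j·Z^k in F becomes c·x^i·y^j·1^k = c·x^i·y^j.
Substituting Z = 1: F(X, Y, 1) = 3*x*y + 2*x + y + 2.
Note: deg(f) ≤ deg(F) = 2; strict inequality happens when F is divisible by Z (lost terms).


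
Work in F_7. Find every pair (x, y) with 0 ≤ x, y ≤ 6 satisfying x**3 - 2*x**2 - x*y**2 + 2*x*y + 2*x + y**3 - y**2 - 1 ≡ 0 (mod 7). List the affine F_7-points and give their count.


Affine F_7-points: {(1, 0), (2, 2), (2, 4), (3, 0), (5, 0), (6, 1)}; count = 6.

For each of the 49 pairs (x, y) ∈ F_7², evaluate f(x, y) mod 7. Record the zeros.
  x = 0: [0↦6, 1↦6, 2↦3, 3↦3, 4↦5, 5↦1, 6↦4]  zeros at y ∈ ∅
  x = 1: [0↦0, 1↦1, 2↦4, 3↦1, 4↦5, 5↦1, 6↦2]  zeros at y ∈ {0}
  x = 2: [0↦3, 1↦5, 2↦0, 3↦1, 4↦0, 5↦3, 6↦2]  zeros at y ∈ {2, 4}
  x = 3: [0↦0, 1↦3, 2↦4, 3↦2, 4↦3, 5↦6, 6↦3]  zeros at y ∈ {0}
  x = 4: [0↦4, 1↦1, 2↦1, 3↦3, 4↦6, 5↦2, 6↦4]  zeros at y ∈ ∅
  x = 5: [0↦0, 1↦5, 2↦4, 3↦3, 4↦1, 5↦4, 6↦4]  zeros at y ∈ {0}
  x = 6: [0↦1, 1↦0, 2↦5, 3↦1, 4↦1, 5↦4, 6↦2]  zeros at y ∈ {1}
Collecting zeros: affine points = {(1, 0), (2, 2), (2, 4), (3, 0), (5, 0), (6, 1)}.
Total count |C(F_7)_aff| = 6.


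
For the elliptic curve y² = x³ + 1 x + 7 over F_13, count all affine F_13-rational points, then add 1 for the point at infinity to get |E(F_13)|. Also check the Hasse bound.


Affine points = {(1, 3), (1, 10), (2, 2), (2, 11), (4, 6), (4, 7), (9, 2), (9, 11), (10, 4), (10, 9), (11, 6), (11, 7)}; affine count = 12; |E(F_13)| = 13.

Discriminant check: Δ ∝ 4a³ + 27b² = 4·1³ + 27·7² = 4·1 + 27·49 ≡ 1 (mod 13). Nonzero ⇒ E is nonsingular.
For each x ∈ F_13, compute rhs = x³ + 1·x + 7 mod 13, then count y ∈ F_13 with y² ≡ rhs.
  x = 0: rhs = 7, matching y values: none (0 points).
  x = 1: rhs = 9, matching y values: 3, 10 (2 points).
  x = 2: rhs = 4, matching y values: 2, 11 (2 points).
  x = 3: rhs = 11, matching y values: none (0 points).
  x = 4: rhs = 10, matching y values: 6, 7 (2 points).
  x = 5: rhs = 7, matching y values: none (0 points).
  x = 6: rhs = 8, matching y values: none (0 points).
  x = 7: rhs = 6, matching y values: none (0 points).
  x = 8: rhs = 7, matching y values: none (0 points).
  x = 9: rhs = 4, matching y values: 2, 11 (2 points).
  x = 10: rhs = 3, matching y values: 4, 9 (2 points).
  x = 11: rhs = 10, matching y values: 6, 7 (2 points).
  x = 12: rhs = 5, matching y values: none (0 points).
Total affine count: 12.
Full point count |E(F_13)| = 12 + 1 = 13.
Hasse bound: |13 − (13+1)| = |-1| = 1 ≤ 2√13 ≈ 7.2111 ✓.


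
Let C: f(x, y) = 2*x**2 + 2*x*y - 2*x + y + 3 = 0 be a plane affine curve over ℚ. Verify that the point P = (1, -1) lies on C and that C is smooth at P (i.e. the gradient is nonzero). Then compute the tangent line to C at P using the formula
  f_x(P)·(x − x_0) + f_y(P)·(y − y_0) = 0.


Tangent line at P: 3*y + 3 = 0.

Step 1: f(1, -1) = 0, so P lies on C.
Step 2: partial derivatives
  f_x(x, y) = 4*x + 2*y - 2, f_y(x, y) = 2*x + 1.
  f_x(P) = 0, f_y(P) = 3 (gradient nonzero, so P is smooth).
Step 3: tangent line at P: 0·(x − 1) + 3·(y − -1) = 0.
Expanding: 3*y + 3 = 0.


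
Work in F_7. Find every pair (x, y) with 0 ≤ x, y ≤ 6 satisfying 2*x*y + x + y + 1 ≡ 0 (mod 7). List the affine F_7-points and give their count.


Affine F_7-points: {(0, 6), (1, 4), (2, 5), (4, 1), (5, 2), (6, 0)}; count = 6.

For each of the 49 pairs (x, y) ∈ F_7², evaluate f(x, y) mod 7. Record the zeros.
  x = 0: [0↦1, 1↦2, 2↦3, 3↦4, 4↦5, 5↦6, 6↦0]  zeros at y ∈ {6}
  x = 1: [0↦2, 1↦5, 2↦1, 3↦4, 4↦0, 5↦3, 6↦6]  zeros at y ∈ {4}
  x = 2: [0↦3, 1↦1, 2↦6, 3↦4, 4↦2, 5↦0, 6↦5]  zeros at y ∈ {5}
  x = 3: [0↦4, 1↦4, 2↦4, 3↦4, 4↦4, 5↦4, 6↦4]  zeros at y ∈ ∅
  x = 4: [0↦5, 1↦0, 2↦2, 3↦4, 4↦6, 5↦1, 6↦3]  zeros at y ∈ {1}
  x = 5: [0↦6, 1↦3, 2↦0, 3↦4, 4↦1, 5↦5, 6↦2]  zeros at y ∈ {2}
  x = 6: [0↦0, 1↦6, 2↦5, 3↦4, 4↦3, 5↦2, 6↦1]  zeros at y ∈ {0}
Collecting zeros: affine points = {(0, 6), (1, 4), (2, 5), (4, 1), (5, 2), (6, 0)}.
Total count |C(F_7)_aff| = 6.


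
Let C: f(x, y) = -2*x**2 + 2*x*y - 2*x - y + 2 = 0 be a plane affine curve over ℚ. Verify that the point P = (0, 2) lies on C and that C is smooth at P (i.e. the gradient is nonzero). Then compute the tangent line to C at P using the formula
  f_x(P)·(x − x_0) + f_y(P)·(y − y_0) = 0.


Tangent line at P: 2*x - y + 2 = 0.

Step 1: f(0, 2) = 0, so P lies on C.
Step 2: partial derivatives
  f_x(x, y) = -4*x + 2*y - 2, f_y(x, y) = 2*x - 1.
  f_x(P) = 2, f_y(P) = -1 (gradient nonzero, so P is smooth).
Step 3: tangent line at P: 2·(x − 0) + -1·(y − 2) = 0.
Expanding: 2*x - y + 2 = 0.


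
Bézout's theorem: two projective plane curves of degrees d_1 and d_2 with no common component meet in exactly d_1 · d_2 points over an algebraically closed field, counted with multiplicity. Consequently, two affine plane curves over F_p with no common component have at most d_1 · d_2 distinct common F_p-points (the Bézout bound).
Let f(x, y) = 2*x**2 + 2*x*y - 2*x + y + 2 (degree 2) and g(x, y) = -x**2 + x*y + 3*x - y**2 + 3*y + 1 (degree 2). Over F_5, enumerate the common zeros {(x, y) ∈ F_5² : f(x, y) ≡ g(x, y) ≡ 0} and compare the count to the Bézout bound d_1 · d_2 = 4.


Common zeros: {(3, 3)}; count = 1; Bézout bound = 4.

deg(f) = 2, deg(g) = 2, so Bézout bound = 4.
Scan x ∈ F_5. For each x, list the y ∈ F_5 with f(x, y) ≡ 0 and those with g(x, y) ≡ 0 (mod 5); the common zeros in that column are the intersection.
  x = 0: f ≡ 0 at y ∈ {3}; g ≡ 0 at y ∈ ∅; common: ∅.
  x = 1: f ≡ 0 at y ∈ {1}; g ≡ 0 at y ∈ ∅; common: ∅.
  x = 2: f ≡ 0 at y ∈ ∅; g ≡ 0 at y ∈ ∅; common: ∅.
  x = 3: f ≡ 0 at y ∈ {3}; g ≡ 0 at y ∈ {3}; common: {3}.
  x = 4: f ≡ 0 at y ∈ {1}; g ≡ 0 at y ∈ ∅; common: ∅.
Collecting: common zeros = {(3, 3)}, so the count is 1.
Comparison with the Bézout bound: 1 ≤ 4 = deg(f)·deg(g), as expected for curves with no common component (the affine F_5-count falls short of the bound because intersections may lie at infinity, over extension fields, or carry multiplicity).


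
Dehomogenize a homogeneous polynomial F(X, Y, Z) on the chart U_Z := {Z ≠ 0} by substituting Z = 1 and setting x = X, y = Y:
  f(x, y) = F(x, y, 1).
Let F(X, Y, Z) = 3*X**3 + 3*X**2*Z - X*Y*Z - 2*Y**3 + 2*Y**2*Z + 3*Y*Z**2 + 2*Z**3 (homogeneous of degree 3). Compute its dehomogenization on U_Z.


f(x, y) = 3*x**3 + 3*x**2 - x*y - 2*y**3 + 2*y**2 + 3*y + 2

On U_Z we set Z = 1. Each monomial c·X^i·Y^j·Z^k in F becomes c·x^i·y^j·1^k = c·x^i·y^j.
Substituting Z = 1: F(X, Y, 1) = 3*x**3 + 3*x**2 - x*y - 2*y**3 + 2*y**2 + 3*y + 2.
Note: deg(f) ≤ deg(F) = 3; strict inequality happens when F is divisible by Z (lost terms).
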